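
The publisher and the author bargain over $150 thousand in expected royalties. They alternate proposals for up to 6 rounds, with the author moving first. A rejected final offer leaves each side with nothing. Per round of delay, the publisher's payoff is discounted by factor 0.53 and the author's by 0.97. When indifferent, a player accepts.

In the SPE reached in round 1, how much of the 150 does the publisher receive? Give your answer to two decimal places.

24.62

Round 6 (the publisher proposes): the author will accept anything ≥ 0, so the publisher offers 0 and keeps 150.
Round 5 (the author proposes): the publisher can get 150 next round, worth 0.53 × 150 = 79.5 now, so the author offers 79.5, keeping 70.5.
Round 4 (the publisher proposes): the author can get 70.5 next round, worth 0.97 × 70.5 = 68.385 now, so the publisher offers 68.385, keeping 81.615.
Round 3 (the author proposes): the publisher can get 81.615 next round, worth 0.53 × 81.615 = 43.25595 now. The author offers 43.25595 and keeps 150 − 43.25595 = 106.74405.
Round 2 (the publisher proposes): the author can get 106.74405 next round, worth 0.97 × 106.74405 = 103.5417285 now; the publisher offers that and keeps 46.4582715.
Round 1 (the author proposes): the publisher can get 46.4582715 next round, worth 0.53 × 46.4582715 = 24.622883895 now; the author offers that and keeps 125.377116105.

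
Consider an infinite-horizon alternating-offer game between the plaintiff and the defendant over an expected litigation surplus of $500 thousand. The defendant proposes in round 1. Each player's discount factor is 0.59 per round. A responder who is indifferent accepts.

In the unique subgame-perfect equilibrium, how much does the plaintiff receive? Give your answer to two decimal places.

185.53

Let x be the defendant's share when the defendant proposes and y be the plaintiff's share when the plaintiff proposes.
The plaintiff accepts iff offered ≥ 0.59·y, so x = 500 − 0.59y. Symmetrically y = 500 − 0.59x.
Substituting: x = 500 − 0.59(500 − 0.59x), giving x(1 − 0.59·0.59) = 500(1 − 0.59).
So x = 500 × 0.41 / 0.6519 ≈ 314.4654, and the plaintiff receives 500 − x ≈ 185.5346.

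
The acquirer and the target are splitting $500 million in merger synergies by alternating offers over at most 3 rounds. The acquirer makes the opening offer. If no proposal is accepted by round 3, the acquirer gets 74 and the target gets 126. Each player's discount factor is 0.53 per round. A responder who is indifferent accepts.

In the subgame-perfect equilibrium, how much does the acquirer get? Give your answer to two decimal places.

By backward induction:
Round 3 (the acquirer proposes): the target gets 126 if talks fail, so the acquirer offers 126 and keeps 374.
Round 2 (the target proposes): the acquirer can get 374 next round, worth 0.53 × 374 = 198.22 now; the target offers that and keeps 301.78.
Round 1 (the acquirer proposes): the target can get 301.78 next round, worth 0.53 × 301.78 = 159.9434 now. The acquirer offers 159.9434 and keeps 500 − 159.9434 = 340.0566.

340.06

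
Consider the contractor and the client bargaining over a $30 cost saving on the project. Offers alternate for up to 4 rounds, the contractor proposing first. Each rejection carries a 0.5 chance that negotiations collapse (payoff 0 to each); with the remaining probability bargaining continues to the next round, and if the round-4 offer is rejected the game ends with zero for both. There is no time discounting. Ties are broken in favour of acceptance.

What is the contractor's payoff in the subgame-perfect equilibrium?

18.75

Round 4 (the client proposes): rejection yields 0 for the contractor; the client offers 0 and keeps 30.
Round 3 (the contractor proposes): rejecting gives the client an expected 0.5 × 30 = 15, so the contractor offers 15, keeping 15.
Round 2 (the client proposes): rejecting gives the contractor an expected 0.5 × 15 = 7.5. The client offers 7.5 and keeps 30 − 7.5 = 22.5.
Round 1 (the contractor proposes): rejecting gives the client an expected 0.5 × 22.5 = 11.25. The contractor offers 11.25 and keeps 30 − 11.25 = 18.75.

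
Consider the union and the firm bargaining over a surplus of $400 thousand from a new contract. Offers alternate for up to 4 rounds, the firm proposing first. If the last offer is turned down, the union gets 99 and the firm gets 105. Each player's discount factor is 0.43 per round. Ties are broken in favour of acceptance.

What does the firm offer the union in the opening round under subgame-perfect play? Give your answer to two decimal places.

121.49

Solve by backward induction from round 4.
Round 4 (the union proposes): the firm gets 105 if talks fail, so the union offers 105 and keeps 295.
Round 3 (the firm proposes): the union can get 295 next round, worth 0.43 × 295 = 126.85 now. The firm offers 126.85 and keeps 400 − 126.85 = 273.15.
Round 2 (the union proposes): the firm can get 273.15 next round, worth 0.43 × 273.15 = 117.4545 now, so the union offers 117.4545, keeping 282.5455.
Round 1 (the firm proposes): the union can get 282.5455 next round, worth 0.43 × 282.5455 = 121.494565 now; the firm offers that and keeps 278.505435.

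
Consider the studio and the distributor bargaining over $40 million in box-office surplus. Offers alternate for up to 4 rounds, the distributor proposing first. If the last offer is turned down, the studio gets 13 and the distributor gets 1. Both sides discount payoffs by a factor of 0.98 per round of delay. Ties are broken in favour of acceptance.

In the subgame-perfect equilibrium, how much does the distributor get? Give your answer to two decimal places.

Solve by backward induction from round 4.
Round 4 (the studio proposes): the distributor gets 1 if talks fail, so the studio offers 1 and keeps 39.
Round 3 (the distributor proposes): the studio can get 39 next round, worth 0.98 × 39 = 38.22 now. The distributor offers 38.22 and keeps 40 − 38.22 = 1.78.
Round 2 (the studio proposes): the distributor can get 1.78 next round, worth 0.98 × 1.78 = 1.7444 now, so the studio offers 1.7444, keeping 38.2556.
Round 1 (the distributor proposes): the studio can get 38.2556 next round, worth 0.98 × 38.2556 = 37.490488 now, so the distributor offers 37.490488, keeping 2.509512.

2.51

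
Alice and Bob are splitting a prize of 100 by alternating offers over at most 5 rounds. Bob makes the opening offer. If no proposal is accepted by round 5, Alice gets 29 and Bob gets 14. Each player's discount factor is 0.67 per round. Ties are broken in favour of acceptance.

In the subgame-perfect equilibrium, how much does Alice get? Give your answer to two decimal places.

37.88

Round 5 (Bob proposes): Alice gets 29 if talks fail, so Bob offers 29 and keeps 71.
Round 4 (Alice proposes): Bob can get 71 next round, worth 0.67 × 71 = 47.57 now; Alice offers that and keeps 52.43.
Round 3 (Bob proposes): Alice can get 52.43 next round, worth 0.67 × 52.43 = 35.1281 now; Bob offers that and keeps 64.8719.
Round 2 (Alice proposes): Bob can get 64.8719 next round, worth 0.67 × 64.8719 = 43.464173 now. Alice offers 43.464173 and keeps 100 − 43.464173 = 56.535827.
Round 1 (Bob proposes): Alice can get 56.535827 next round, worth 0.67 × 56.535827 = 37.87900409 now, so Bob offers 37.87900409, keeping 62.12099591.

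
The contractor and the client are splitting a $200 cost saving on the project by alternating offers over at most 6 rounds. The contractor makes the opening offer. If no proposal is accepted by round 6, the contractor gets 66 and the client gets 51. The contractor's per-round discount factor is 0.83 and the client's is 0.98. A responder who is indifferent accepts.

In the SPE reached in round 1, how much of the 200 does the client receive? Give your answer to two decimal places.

147.31

Round 6 (the client proposes): the contractor gets 66 if talks fail, so the client offers 66 and keeps 134.
Round 5 (the contractor proposes): the client can get 134 next round, worth 0.98 × 134 = 131.32 now; the contractor offers that and keeps 68.68.
Round 4 (the client proposes): the contractor can get 68.68 next round, worth 0.83 × 68.68 = 57.0044 now; the client offers that and keeps 142.9956.
Round 3 (the contractor proposes): the client can get 142.9956 next round, worth 0.98 × 142.9956 = 140.135688 now; the contractor offers that and keeps 59.864312.
Round 2 (the client proposes): the contractor can get 59.864312 next round, worth 0.83 × 59.864312 = 49.68737896 now. The client offers 49.68737896 and keeps 200 − 49.68737896 = 150.31262104.
Round 1 (the contractor proposes): the client can get 150.31262104 next round, worth 0.98 × 150.31262104 = 147.3063686192 now. The contractor offers 147.3063686192 and keeps 200 − 147.3063686192 = 52.6936313808.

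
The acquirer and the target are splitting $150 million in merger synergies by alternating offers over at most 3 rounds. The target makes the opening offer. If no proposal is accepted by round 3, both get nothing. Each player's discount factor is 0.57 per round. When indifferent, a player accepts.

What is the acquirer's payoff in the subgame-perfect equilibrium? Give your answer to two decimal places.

36.77

Round 3 (the target proposes): rejection yields 0 for the acquirer; the target offers 0 and keeps 150.
Round 2 (the acquirer proposes): the target can get 150 next round, worth 0.57 × 150 = 85.5 now. The acquirer offers 85.5 and keeps 150 − 85.5 = 64.5.
Round 1 (the target proposes): the acquirer can get 64.5 next round, worth 0.57 × 64.5 = 36.765 now; the target offers that and keeps 113.235.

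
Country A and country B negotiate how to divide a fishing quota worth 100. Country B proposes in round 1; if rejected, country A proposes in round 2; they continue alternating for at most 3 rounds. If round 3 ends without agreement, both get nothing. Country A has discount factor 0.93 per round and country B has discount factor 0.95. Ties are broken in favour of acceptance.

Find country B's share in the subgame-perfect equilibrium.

Solve by backward induction from round 3.
Round 3 (country B proposes): rejection yields 0 for country A; country B offers 0 and keeps 100.
Round 2 (country A proposes): country B can get 100 next round, worth 0.95 × 100 = 95 now. Country A offers 95 and keeps 100 − 95 = 5.
Round 1 (country B proposes): country A can get 5 next round, worth 0.93 × 5 = 4.65 now. Country B offers 4.65 and keeps 100 − 4.65 = 95.35.

95.35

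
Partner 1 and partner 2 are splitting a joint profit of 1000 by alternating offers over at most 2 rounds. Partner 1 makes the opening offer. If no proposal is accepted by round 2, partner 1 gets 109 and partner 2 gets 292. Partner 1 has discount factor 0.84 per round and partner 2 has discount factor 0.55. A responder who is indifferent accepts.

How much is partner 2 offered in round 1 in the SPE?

Round 2 (partner 2 proposes): partner 1 gets 109 if talks fail, so partner 2 offers 109 and keeps 891.
Round 1 (partner 1 proposes): partner 2 can get 891 next round, worth 0.55 × 891 = 490.05 now, so partner 1 offers 490.05, keeping 509.95.

490.05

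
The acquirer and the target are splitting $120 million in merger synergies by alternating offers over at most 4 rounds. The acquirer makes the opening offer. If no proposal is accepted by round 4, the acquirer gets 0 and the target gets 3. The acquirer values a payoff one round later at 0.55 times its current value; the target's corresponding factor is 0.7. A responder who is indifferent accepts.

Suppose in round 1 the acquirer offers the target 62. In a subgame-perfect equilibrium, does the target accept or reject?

Reject

Round 4 (the target proposes): rejection yields 0 for the acquirer; the target offers 0 and keeps 120.
Round 3 (the acquirer proposes): the target can get 120 next round, worth 0.7 × 120 = 84 now, so the acquirer offers 84, keeping 36.
Round 2 (the target proposes): the acquirer can get 36 next round, worth 0.55 × 36 = 19.8 now, so the target offers 19.8, keeping 100.2.
So by rejecting in round 1, the target gets 100.2 next round, worth 0.7 × 100.2 = 70.14 now.
Offer 62 < 70.14, so the target rejects.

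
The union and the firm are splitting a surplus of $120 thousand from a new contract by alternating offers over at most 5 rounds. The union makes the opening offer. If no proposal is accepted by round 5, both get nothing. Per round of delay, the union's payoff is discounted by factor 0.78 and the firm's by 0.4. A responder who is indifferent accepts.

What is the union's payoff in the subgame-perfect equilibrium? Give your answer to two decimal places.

106.15

Round 5 (the union proposes): rejection yields 0 for the firm; the union offers 0 and keeps 120.
Round 4 (the firm proposes): the union can get 120 next round, worth 0.78 × 120 = 93.6 now; the firm offers that and keeps 26.4.
Round 3 (the union proposes): the firm can get 26.4 next round, worth 0.4 × 26.4 = 10.56 now; the union offers that and keeps 109.44.
Round 2 (the firm proposes): the union can get 109.44 next round, worth 0.78 × 109.44 = 85.3632 now; the firm offers that and keeps 34.6368.
Round 1 (the union proposes): the firm can get 34.6368 next round, worth 0.4 × 34.6368 = 13.85472 now. The union offers 13.85472 and keeps 120 − 13.85472 = 106.14528.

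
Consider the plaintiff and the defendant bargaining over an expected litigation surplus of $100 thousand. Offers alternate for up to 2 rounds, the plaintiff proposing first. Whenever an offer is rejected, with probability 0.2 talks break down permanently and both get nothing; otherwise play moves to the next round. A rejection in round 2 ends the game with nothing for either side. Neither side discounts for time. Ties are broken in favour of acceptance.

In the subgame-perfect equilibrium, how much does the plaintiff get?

20

Round 2 (the defendant proposes): rejection yields 0 for the plaintiff; the defendant offers 0 and keeps 100.
Round 1 (the plaintiff proposes): rejecting gives the defendant an expected 0.8 × 100 = 80. The plaintiff offers 80 and keeps 100 − 80 = 20.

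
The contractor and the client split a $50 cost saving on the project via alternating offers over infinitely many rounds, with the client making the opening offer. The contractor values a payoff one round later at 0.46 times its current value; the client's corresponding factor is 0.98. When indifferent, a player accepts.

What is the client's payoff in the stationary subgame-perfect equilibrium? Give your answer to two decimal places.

When the client proposes, the contractor accepts any offer worth at least 0.46 times what the contractor would get by proposing next round; and vice versa.
This gives x = 50 − 0.46y and y = 50 − 0.98x, where x and y are each side's share when it proposes.
Hence (1 − 0.46·0.98)x = 50(1 − 0.46), i.e. 0.5492·x = 27.
x ≈ 49.1624; the contractor's share is 50 − x ≈ 0.8376.

49.16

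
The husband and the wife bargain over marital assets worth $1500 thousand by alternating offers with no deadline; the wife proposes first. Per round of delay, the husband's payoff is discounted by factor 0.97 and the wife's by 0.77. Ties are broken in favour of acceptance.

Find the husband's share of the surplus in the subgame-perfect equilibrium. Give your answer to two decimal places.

1322.20

Let x be the wife's share when the wife proposes and y be the husband's share when the husband proposes.
The husband accepts iff offered ≥ 0.97·y, so x = 1500 − 0.97y. Symmetrically y = 1500 − 0.77x.
Substituting: x = 1500 − 0.97(1500 − 0.77x), giving x(1 − 0.77·0.97) = 1500(1 − 0.97).
So x = 1500 × 0.03 / 0.2531 ≈ 177.7953, and the husband receives 1500 − x ≈ 1322.2047.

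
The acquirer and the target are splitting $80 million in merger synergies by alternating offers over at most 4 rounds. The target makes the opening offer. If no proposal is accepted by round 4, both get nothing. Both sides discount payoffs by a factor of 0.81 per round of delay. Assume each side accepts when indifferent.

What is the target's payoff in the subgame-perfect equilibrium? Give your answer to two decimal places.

Solve by backward induction from round 4.
Round 4 (the acquirer proposes): rejection yields 0 for the target; the acquirer offers 0 and keeps 80.
Round 3 (the target proposes): the acquirer can get 80 next round, worth 0.81 × 80 = 64.8 now, so the target offers 64.8, keeping 15.2.
Round 2 (the acquirer proposes): the target can get 15.2 next round, worth 0.81 × 15.2 = 12.312 now, so the acquirer offers 12.312, keeping 67.688.
Round 1 (the target proposes): the acquirer can get 67.688 next round, worth 0.81 × 67.688 = 54.82728 now. The target offers 54.82728 and keeps 80 − 54.82728 = 25.17272.

25.17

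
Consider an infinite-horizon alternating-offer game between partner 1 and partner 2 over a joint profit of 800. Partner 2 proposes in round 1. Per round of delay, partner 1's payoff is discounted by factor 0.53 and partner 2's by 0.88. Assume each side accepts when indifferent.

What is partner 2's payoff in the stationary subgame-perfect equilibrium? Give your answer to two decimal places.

704.65

Let x be partner 2's share when partner 2 proposes and y be partner 1's share when partner 1 proposes.
Partner 1 accepts iff offered ≥ 0.53·y, so x = 800 − 0.53y. Symmetrically y = 800 − 0.88x.
Substituting: x = 800 − 0.53(800 − 0.88x), giving x(1 − 0.88·0.53) = 800(1 − 0.53).
So x = 800 × 0.47 / 0.5336 ≈ 704.6477, and partner 1 receives 800 − x ≈ 95.3523.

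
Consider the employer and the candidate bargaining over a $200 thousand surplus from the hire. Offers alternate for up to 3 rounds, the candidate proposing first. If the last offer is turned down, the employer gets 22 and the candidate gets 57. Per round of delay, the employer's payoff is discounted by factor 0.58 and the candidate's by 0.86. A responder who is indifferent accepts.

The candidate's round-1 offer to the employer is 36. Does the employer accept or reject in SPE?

Accept

Round 3 (the candidate proposes): the employer gets 22 if talks fail, so the candidate offers 22 and keeps 178.
Round 2 (the employer proposes): the candidate can get 178 next round, worth 0.86 × 178 = 153.08 now, so the employer offers 153.08, keeping 46.92.
So by rejecting in round 1, the employer gets 46.92 next round, worth 0.58 × 46.92 = 27.2136 now.
Offer 36 ≥ 27.2136, so the employer accepts.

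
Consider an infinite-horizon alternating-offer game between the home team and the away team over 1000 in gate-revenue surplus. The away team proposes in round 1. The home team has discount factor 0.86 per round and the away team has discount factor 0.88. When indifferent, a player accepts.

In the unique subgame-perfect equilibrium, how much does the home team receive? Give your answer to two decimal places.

When the away team proposes, the home team accepts any offer worth at least 0.86 times what the home team would get by proposing next round; and vice versa.
This gives x = 1000 − 0.86y and y = 1000 − 0.88x, where x and y are each side's share when it proposes.
Hence (1 − 0.86·0.88)x = 1000(1 − 0.86), i.e. 0.2432·x = 140.
x ≈ 575.6579; the home team's share is 1000 − x ≈ 424.3421.

424.34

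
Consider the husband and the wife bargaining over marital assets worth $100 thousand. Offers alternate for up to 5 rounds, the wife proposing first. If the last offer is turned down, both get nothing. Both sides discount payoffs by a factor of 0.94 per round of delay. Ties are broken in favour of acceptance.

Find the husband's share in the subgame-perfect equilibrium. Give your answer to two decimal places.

10.62

Round 5 (the wife proposes): rejection yields 0 for the husband; the wife offers 0 and keeps 100.
Round 4 (the husband proposes): the wife can get 100 next round, worth 0.94 × 100 = 94 now; the husband offers that and keeps 6.
Round 3 (the wife proposes): the husband can get 6 next round, worth 0.94 × 6 = 5.64 now. The wife offers 5.64 and keeps 100 − 5.64 = 94.36.
Round 2 (the husband proposes): the wife can get 94.36 next round, worth 0.94 × 94.36 = 88.6984 now, so the husband offers 88.6984, keeping 11.3016.
Round 1 (the wife proposes): the husband can get 11.3016 next round, worth 0.94 × 11.3016 = 10.623504 now; the wife offers that and keeps 89.376496.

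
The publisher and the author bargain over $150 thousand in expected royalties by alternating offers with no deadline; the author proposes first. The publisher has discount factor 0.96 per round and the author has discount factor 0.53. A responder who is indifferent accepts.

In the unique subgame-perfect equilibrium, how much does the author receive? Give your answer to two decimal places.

12.21

Let x be the author's share when the author proposes and y be the publisher's share when the publisher proposes.
The publisher accepts iff offered ≥ 0.96·y, so x = 150 − 0.96y. Symmetrically y = 150 − 0.53x.
Substituting: x = 150 − 0.96(150 − 0.53x), giving x(1 − 0.53·0.96) = 150(1 − 0.96).
So x = 150 × 0.04 / 0.4912 ≈ 12.2150, and the publisher receives 150 − x ≈ 137.7850.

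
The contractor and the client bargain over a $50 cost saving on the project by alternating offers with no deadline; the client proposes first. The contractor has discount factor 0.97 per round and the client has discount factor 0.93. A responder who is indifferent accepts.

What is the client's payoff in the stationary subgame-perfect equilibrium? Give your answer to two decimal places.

When the client proposes, the contractor accepts any offer worth at least 0.97 times what the contractor would get by proposing next round; and vice versa.
This gives x = 50 − 0.97y and y = 50 − 0.93x, where x and y are each side's share when it proposes.
Hence (1 − 0.97·0.93)x = 50(1 − 0.97), i.e. 0.0979·x = 1.5.
x ≈ 15.3218; the contractor's share is 50 − x ≈ 34.6782.

15.32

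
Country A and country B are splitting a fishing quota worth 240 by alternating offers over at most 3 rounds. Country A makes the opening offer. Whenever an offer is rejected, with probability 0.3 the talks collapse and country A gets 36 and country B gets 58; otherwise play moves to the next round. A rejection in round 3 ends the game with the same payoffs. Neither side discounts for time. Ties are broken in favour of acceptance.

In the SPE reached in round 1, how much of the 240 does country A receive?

Round 3 (country A proposes): country B gets 58 if talks fail, so country A offers 58 and keeps 182.
Round 2 (country B proposes): rejecting gives country A an expected 0.7 × 182 + 0.3 × 36 = 138.2, so country B offers 138.2, keeping 101.8.
Round 1 (country A proposes): rejecting gives country B an expected 0.7 × 101.8 + 0.3 × 58 = 88.66, so country A offers 88.66, keeping 151.34.

151.34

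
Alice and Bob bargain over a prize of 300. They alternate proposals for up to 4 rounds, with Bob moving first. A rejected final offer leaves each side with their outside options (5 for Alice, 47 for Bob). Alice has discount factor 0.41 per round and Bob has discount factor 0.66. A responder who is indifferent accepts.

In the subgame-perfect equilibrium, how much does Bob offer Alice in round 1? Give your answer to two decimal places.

Round 4 (Alice proposes): Bob gets 47 if talks fail, so Alice offers 47 and keeps 253.
Round 3 (Bob proposes): Alice can get 253 next round, worth 0.41 × 253 = 103.73 now; Bob offers that and keeps 196.27.
Round 2 (Alice proposes): Bob can get 196.27 next round, worth 0.66 × 196.27 = 129.5382 now; Alice offers that and keeps 170.4618.
Round 1 (Bob proposes): Alice can get 170.4618 next round, worth 0.41 × 170.4618 = 69.889338 now, so Bob offers 69.889338, keeping 230.110662.

69.89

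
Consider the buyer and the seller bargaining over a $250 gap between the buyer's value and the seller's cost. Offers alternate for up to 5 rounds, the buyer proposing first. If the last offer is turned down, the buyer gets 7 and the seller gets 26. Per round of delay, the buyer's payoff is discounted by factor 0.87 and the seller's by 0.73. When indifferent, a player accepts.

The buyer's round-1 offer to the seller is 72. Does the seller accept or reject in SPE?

Accept

Round 5 (the buyer proposes): the seller gets 26 if talks fail, so the buyer offers 26 and keeps 224.
Round 4 (the seller proposes): the buyer can get 224 next round, worth 0.87 × 224 = 194.88 now, so the seller offers 194.88, keeping 55.12.
Round 3 (the buyer proposes): the seller can get 55.12 next round, worth 0.73 × 55.12 = 40.2376 now, so the buyer offers 40.2376, keeping 209.7624.
Round 2 (the seller proposes): the buyer can get 209.7624 next round, worth 0.87 × 209.7624 = 182.493288 now. The seller offers 182.493288 and keeps 250 − 182.493288 = 67.506712.
So by rejecting in round 1, the seller gets 67.506712 next round, worth 0.73 × 67.506712 = 49.27989976 now.
Offer 72 ≥ 49.27989976, so the seller accepts.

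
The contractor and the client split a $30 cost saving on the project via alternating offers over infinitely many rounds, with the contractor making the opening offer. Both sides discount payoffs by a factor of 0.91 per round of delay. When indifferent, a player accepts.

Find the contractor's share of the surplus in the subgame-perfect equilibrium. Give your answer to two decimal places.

15.71

In a stationary SPE each proposer offers the other exactly their discounted continuation value.
If the contractor keeps x when proposing and the client keeps y when proposing, then x = 30 − 0.91y and y = 30 − 0.91x.
Solving: x = 30(1 − 0.91) / (1 − 0.91·0.91) = 2.7 / 0.1719 ≈ 15.7068.
The client gets 30 − 15.7068 ≈ 14.2932.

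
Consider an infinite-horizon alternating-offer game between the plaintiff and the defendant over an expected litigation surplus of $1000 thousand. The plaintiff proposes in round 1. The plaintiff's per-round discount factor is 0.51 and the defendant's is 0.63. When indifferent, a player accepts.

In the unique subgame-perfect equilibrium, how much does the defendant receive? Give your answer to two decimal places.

454.84

When the plaintiff proposes, the defendant accepts any offer worth at least 0.63 times what the defendant would get by proposing next round; and vice versa.
This gives x = 1000 − 0.63y and y = 1000 − 0.51x, where x and y are each side's share when it proposes.
Hence (1 − 0.63·0.51)x = 1000(1 − 0.63), i.e. 0.6787·x = 370.
x ≈ 545.1599; the defendant's share is 1000 − x ≈ 454.8401.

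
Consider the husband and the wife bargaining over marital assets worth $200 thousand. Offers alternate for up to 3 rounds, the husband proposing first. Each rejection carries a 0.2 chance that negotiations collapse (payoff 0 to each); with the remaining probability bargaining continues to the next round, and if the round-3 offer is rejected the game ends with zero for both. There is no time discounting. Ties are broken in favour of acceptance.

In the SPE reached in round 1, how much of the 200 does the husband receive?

168

By backward induction:
Round 3 (the husband proposes): rejection yields 0 for the wife; the husband offers 0 and keeps 200.
Round 2 (the wife proposes): rejecting gives the husband an expected 0.8 × 200 = 160; the wife offers that and keeps 40.
Round 1 (the husband proposes): rejecting gives the wife an expected 0.8 × 40 = 32. The husband offers 32 and keeps 200 − 32 = 168.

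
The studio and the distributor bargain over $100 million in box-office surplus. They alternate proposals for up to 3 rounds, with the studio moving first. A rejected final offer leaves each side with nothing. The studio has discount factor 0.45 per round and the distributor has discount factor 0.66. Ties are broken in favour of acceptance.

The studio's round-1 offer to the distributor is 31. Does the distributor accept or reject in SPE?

Work out the distributor's continuation value if the offer is rejected.
Round 3 (the studio proposes): the distributor will accept anything ≥ 0, so the studio offers 0 and keeps 100.
Round 2 (the distributor proposes): the studio can get 100 next round, worth 0.45 × 100 = 45 now. The distributor offers 45 and keeps 100 − 45 = 55.
So by rejecting in round 1, the distributor gets 55 next round, worth 0.66 × 55 = 36.3 now.
Offer 31 < 36.3, so the distributor rejects.

Reject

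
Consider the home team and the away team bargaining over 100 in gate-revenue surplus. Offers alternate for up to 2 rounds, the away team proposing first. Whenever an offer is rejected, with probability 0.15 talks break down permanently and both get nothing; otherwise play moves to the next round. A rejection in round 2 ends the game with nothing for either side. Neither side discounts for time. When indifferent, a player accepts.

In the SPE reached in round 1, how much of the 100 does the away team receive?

15

Round 2 (the home team proposes): the away team will accept anything ≥ 0, so the home team offers 0 and keeps 100.
Round 1 (the away team proposes): rejecting gives the home team an expected 0.85 × 100 = 85, so the away team offers 85, keeping 15.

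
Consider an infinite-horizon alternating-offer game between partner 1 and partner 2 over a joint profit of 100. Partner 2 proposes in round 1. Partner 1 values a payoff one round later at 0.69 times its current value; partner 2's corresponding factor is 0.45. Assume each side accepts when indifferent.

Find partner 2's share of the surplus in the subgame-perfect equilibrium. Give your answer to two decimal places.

44.96

When partner 2 proposes, partner 1 accepts any offer worth at least 0.69 times what partner 1 would get by proposing next round; and vice versa.
This gives x = 100 − 0.69y and y = 100 − 0.45x, where x and y are each side's share when it proposes.
Hence (1 − 0.69·0.45)x = 100(1 − 0.69), i.e. 0.6895·x = 31.
x ≈ 44.9601; partner 1's share is 100 − x ≈ 55.0399.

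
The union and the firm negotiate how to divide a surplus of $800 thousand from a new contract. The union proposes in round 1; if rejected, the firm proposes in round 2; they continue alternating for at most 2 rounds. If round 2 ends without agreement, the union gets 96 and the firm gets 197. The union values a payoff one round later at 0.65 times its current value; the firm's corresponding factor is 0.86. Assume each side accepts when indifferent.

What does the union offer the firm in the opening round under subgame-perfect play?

605.44

Work backward from the last round.
Round 2 (the firm proposes): the union gets 96 if talks fail, so the firm offers 96 and keeps 704.
Round 1 (the union proposes): the firm can get 704 next round, worth 0.86 × 704 = 605.44 now; the union offers that and keeps 194.56.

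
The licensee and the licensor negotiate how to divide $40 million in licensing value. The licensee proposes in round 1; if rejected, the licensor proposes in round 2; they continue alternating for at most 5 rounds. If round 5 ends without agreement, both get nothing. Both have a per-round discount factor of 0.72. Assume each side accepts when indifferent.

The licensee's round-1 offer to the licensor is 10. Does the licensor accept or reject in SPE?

Reject

Work out the licensor's continuation value if the offer is rejected.
Round 5 (the licensee proposes): the licensor will accept anything ≥ 0, so the licensee offers 0 and keeps 40.
Round 4 (the licensor proposes): the licensee can get 40 next round, worth 0.72 × 40 = 28.8 now, so the licensor offers 28.8, keeping 11.2.
Round 3 (the licensee proposes): the licensor can get 11.2 next round, worth 0.72 × 11.2 = 8.064 now. The licensee offers 8.064 and keeps 40 − 8.064 = 31.936.
Round 2 (the licensor proposes): the licensee can get 31.936 next round, worth 0.72 × 31.936 = 22.99392 now, so the licensor offers 22.99392, keeping 17.00608.
So by rejecting in round 1, the licensor gets 17.00608 next round, worth 0.72 × 17.00608 = 12.2443776 now.
Offer 10 < 12.2443776, so the licensor rejects.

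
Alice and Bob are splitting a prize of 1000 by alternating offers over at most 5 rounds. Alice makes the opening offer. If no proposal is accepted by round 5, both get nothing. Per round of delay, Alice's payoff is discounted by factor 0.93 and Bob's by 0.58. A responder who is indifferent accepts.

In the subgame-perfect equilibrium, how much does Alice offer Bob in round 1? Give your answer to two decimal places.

62.50

Round 5 (Alice proposes): rejection yields 0 for Bob; Alice offers 0 and keeps 1000.
Round 4 (Bob proposes): Alice can get 1000 next round, worth 0.93 × 1000 = 930 now. Bob offers 930 and keeps 1000 − 930 = 70.
Round 3 (Alice proposes): Bob can get 70 next round, worth 0.58 × 70 = 40.6 now. Alice offers 40.6 and keeps 1000 − 40.6 = 959.4.
Round 2 (Bob proposes): Alice can get 959.4 next round, worth 0.93 × 959.4 = 892.242 now; Bob offers that and keeps 107.758.
Round 1 (Alice proposes): Bob can get 107.758 next round, worth 0.58 × 107.758 = 62.49964 now; Alice offers that and keeps 937.50036.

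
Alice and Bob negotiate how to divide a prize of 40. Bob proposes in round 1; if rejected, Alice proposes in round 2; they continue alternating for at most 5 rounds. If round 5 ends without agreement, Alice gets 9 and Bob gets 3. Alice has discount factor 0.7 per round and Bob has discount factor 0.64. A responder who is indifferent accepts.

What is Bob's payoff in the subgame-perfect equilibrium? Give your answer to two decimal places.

23.60

Round 5 (Bob proposes): Alice gets 9 if talks fail, so Bob offers 9 and keeps 31.
Round 4 (Alice proposes): Bob can get 31 next round, worth 0.64 × 31 = 19.84 now; Alice offers that and keeps 20.16.
Round 3 (Bob proposes): Alice can get 20.16 next round, worth 0.7 × 20.16 = 14.112 now; Bob offers that and keeps 25.888.
Round 2 (Alice proposes): Bob can get 25.888 next round, worth 0.64 × 25.888 = 16.56832 now; Alice offers that and keeps 23.43168.
Round 1 (Bob proposes): Alice can get 23.43168 next round, worth 0.7 × 23.43168 = 16.402176 now. Bob offers 16.402176 and keeps 40 − 16.402176 = 23.597824.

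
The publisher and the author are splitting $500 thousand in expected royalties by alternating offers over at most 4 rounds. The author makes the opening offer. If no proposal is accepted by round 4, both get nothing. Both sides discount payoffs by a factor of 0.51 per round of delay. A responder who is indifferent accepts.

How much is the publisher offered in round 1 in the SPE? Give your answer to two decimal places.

Round 4 (the publisher proposes): the author will accept anything ≥ 0, so the publisher offers 0 and keeps 500.
Round 3 (the author proposes): the publisher can get 500 next round, worth 0.51 × 500 = 255 now; the author offers that and keeps 245.
Round 2 (the publisher proposes): the author can get 245 next round, worth 0.51 × 245 = 124.95 now; the publisher offers that and keeps 375.05.
Round 1 (the author proposes): the publisher can get 375.05 next round, worth 0.51 × 375.05 = 191.2755 now; the author offers that and keeps 308.7245.

191.28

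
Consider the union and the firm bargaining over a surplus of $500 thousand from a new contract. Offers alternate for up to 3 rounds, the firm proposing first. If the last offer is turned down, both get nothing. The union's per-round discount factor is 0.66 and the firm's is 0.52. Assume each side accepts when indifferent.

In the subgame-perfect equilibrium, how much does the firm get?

Round 3 (the firm proposes): rejection yields 0 for the union; the firm offers 0 and keeps 500.
Round 2 (the union proposes): the firm can get 500 next round, worth 0.52 × 500 = 260 now, so the union offers 260, keeping 240.
Round 1 (the firm proposes): the union can get 240 next round, worth 0.66 × 240 = 158.4 now; the firm offers that and keeps 341.6.

341.6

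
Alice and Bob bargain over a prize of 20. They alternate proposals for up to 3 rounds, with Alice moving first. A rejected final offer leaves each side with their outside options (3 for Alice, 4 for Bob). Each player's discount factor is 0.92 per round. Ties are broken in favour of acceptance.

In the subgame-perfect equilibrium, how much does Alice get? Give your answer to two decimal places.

Round 3 (Alice proposes): Bob gets 4 if talks fail, so Alice offers 4 and keeps 16.
Round 2 (Bob proposes): Alice can get 16 next round, worth 0.92 × 16 = 14.72 now; Bob offers that and keeps 5.28.
Round 1 (Alice proposes): Bob can get 5.28 next round, worth 0.92 × 5.28 = 4.8576 now; Alice offers that and keeps 15.1424.

15.14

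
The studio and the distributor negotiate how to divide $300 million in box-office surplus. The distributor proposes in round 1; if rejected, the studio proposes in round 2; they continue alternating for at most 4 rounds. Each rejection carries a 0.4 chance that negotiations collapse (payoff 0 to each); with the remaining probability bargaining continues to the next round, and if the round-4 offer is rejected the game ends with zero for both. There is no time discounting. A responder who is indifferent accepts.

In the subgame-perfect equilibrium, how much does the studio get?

By backward induction:
Round 4 (the studio proposes): rejection yields 0 for the distributor; the studio offers 0 and keeps 300.
Round 3 (the distributor proposes): rejecting gives the studio an expected 0.6 × 300 = 180; the distributor offers that and keeps 120.
Round 2 (the studio proposes): rejecting gives the distributor an expected 0.6 × 120 = 72; the studio offers that and keeps 228.
Round 1 (the distributor proposes): rejecting gives the studio an expected 0.6 × 228 = 136.8. The distributor offers 136.8 and keeps 300 − 136.8 = 163.2.

136.8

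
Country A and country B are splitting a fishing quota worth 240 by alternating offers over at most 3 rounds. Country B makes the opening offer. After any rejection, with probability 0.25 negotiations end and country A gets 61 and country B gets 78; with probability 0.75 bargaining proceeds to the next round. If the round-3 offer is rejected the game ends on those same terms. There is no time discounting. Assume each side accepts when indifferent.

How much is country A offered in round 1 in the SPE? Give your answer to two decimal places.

By backward induction:
Round 3 (country B proposes): country A gets 61 if talks fail, so country B offers 61 and keeps 179.
Round 2 (country A proposes): rejecting gives country B an expected 0.75 × 179 + 0.25 × 78 = 153.75, so country A offers 153.75, keeping 86.25.
Round 1 (country B proposes): rejecting gives country A an expected 0.75 × 86.25 + 0.25 × 61 = 79.9375. Country B offers 79.9375 and keeps 240 − 79.9375 = 160.0625.

79.94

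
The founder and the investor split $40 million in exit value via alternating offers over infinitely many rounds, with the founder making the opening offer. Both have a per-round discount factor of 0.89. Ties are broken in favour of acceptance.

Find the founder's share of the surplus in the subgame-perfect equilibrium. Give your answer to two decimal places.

21.16

Let x be the founder's share when the founder proposes and y be the investor's share when the investor proposes.
The investor accepts iff offered ≥ 0.89·y, so x = 40 − 0.89y. Symmetrically y = 40 − 0.89x.
Substituting: x = 40 − 0.89(40 − 0.89x), giving x(1 − 0.89·0.89) = 40(1 − 0.89).
So x = 40 × 0.11 / 0.2079 ≈ 21.1640, and the investor receives 40 − x ≈ 18.8360.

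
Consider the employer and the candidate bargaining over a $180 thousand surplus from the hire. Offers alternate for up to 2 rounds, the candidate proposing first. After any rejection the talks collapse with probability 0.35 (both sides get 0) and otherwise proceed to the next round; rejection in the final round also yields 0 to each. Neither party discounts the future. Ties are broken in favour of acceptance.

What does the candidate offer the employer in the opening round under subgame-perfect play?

Round 2 (the employer proposes): the candidate will accept anything ≥ 0, so the employer offers 0 and keeps 180.
Round 1 (the candidate proposes): rejecting gives the employer an expected 0.65 × 180 = 117; the candidate offers that and keeps 63.

117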